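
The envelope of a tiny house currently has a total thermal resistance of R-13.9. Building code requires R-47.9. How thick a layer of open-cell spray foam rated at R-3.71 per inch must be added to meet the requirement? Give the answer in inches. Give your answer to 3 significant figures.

9.16 in

ΔR = 47.9 − 13.9 = 34 ft²·°F·h/BTU
L = ΔR / (R/in) = 34/3.71 = 9.164 in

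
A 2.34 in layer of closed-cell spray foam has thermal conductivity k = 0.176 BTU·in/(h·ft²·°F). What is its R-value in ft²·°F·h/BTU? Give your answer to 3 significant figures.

R = L/k = 2.34/0.176 = 13.3 ft²·°F·h/BTU

13.3 ft²·°F·h/BTU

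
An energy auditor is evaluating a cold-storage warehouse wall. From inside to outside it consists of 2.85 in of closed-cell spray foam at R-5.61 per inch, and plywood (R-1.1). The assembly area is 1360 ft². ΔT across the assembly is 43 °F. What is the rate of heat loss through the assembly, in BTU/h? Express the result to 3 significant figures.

3420 BTU/h

2.85 × 5.61 = 15.99
R_total = 15.99 + 1.1 = 17.09 ft²·°F·h/BTU
Q = A·ΔT/R = 1360 × 43 / 17.09 = 3422 BTU/h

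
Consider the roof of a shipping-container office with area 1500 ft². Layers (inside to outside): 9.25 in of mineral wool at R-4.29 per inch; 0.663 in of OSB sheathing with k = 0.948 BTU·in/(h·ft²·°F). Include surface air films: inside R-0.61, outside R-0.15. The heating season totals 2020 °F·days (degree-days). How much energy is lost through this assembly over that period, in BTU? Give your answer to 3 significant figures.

9.25 × 4.29 = 39.68
0.663/0.948 = 0.6994
R_total = 0.61 + 39.68 + 0.6994 + 0.15 = 41.14 ft²·°F·h/BTU
E = A × HDD × 24 / R = 1500 × 2020 × 24 / 41.14 = 1768000 BTU

1770000 BTU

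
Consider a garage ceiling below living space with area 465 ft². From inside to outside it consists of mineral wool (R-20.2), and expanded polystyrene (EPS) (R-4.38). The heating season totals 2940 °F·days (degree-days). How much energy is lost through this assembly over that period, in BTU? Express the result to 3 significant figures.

1330000 BTU

R_total = 20.2 + 4.38 = 24.58 ft²·°F·h/BTU
E = A × HDD × 24 / R = 465 × 2940 × 24 / 24.58 = 1335000 BTU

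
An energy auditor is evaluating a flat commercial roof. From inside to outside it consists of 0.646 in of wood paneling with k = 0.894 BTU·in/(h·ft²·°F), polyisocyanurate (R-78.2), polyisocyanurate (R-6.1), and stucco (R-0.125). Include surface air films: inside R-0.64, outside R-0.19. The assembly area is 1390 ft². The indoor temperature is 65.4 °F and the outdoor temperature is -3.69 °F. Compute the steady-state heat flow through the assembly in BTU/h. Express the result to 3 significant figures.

1120 BTU/h

0.646/0.894 = 0.7226
R_total = 0.64 + 0.7226 + 78.2 + 6.1 + 0.125 + 0.19 = 85.98 ft²·°F·h/BTU
Q = A·ΔT/R = 1390 × (65.4 − (-3.69)) / 85.98 = 1117 BTU/h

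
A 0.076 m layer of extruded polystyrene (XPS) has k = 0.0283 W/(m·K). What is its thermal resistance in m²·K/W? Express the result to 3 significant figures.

2.69 m²·K/W

R = L/k = 0.076/0.0283 = 2.686 m²·K/W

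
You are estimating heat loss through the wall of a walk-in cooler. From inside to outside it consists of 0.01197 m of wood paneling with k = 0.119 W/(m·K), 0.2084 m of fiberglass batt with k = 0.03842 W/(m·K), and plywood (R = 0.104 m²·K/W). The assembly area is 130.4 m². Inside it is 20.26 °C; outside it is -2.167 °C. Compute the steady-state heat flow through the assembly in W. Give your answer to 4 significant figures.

519.6 W

0.01197/0.119 = 0.10059
0.2084/0.03842 = 5.4243
R_total = 0.10059 + 5.4243 + 0.104 = 5.6288 m²·K/W
Q = A·ΔT/R = 130.4 × (20.26 − (-2.167)) / 5.6288 = 519.55 W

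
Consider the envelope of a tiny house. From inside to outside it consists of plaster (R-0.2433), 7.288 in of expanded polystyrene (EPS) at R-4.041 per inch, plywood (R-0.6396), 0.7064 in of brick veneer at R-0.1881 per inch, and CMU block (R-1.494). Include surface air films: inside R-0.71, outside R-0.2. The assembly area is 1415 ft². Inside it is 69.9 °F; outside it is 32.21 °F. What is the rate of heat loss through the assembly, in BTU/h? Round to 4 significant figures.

1622 BTU/h

7.288 × 4.041 = 29.451
0.7064 × 0.1881 = 0.13287
R_total = 0.71 + 0.2433 + 29.451 + 0.6396 + 0.13287 + 1.494 + 0.2 = 32.871 ft²·°F·h/BTU
Q = A·ΔT/R = 1415 × (69.9 − 32.21) / 32.871 = 1622.5 BTU/h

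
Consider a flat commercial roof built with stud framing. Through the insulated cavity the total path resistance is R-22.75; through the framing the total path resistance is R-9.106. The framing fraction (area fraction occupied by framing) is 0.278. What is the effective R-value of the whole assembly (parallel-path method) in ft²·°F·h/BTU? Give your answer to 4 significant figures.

U_eff = 0.722/22.75 + 0.278/9.106 = 0.031736 + 0.030529 = 0.062266
R_eff = 1/U_eff = 16.06 ft²·°F·h/BTU

16.06 ft²·°F·h/BTU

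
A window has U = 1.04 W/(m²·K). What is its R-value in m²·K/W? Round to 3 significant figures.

0.962 m²·K/W

R = 1/U = 1/1.04 = 0.9615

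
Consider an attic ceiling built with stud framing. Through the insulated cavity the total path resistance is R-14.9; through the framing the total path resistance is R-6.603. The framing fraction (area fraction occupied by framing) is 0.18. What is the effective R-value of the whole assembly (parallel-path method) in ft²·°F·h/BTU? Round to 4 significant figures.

12.15 ft²·°F·h/BTU

U_eff = 0.82/14.9 + 0.18/6.603 = 0.055034 + 0.02726 = 0.082294
R_eff = 1/U_eff = 12.152 ft²·°F·h/BTU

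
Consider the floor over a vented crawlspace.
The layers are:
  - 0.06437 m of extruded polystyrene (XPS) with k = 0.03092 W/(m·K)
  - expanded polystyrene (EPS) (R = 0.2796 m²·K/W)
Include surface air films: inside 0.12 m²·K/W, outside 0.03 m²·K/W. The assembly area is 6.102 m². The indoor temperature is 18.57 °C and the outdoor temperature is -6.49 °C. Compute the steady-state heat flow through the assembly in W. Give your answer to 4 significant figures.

60.89 W

0.06437/0.03092 = 2.0818
R_total = 0.12 + 2.0818 + 0.2796 + 0.03 = 2.5114 m²·K/W
Q = A·ΔT/R = 6.102 × (18.57 − (-6.49)) / 2.5114 = 60.888 W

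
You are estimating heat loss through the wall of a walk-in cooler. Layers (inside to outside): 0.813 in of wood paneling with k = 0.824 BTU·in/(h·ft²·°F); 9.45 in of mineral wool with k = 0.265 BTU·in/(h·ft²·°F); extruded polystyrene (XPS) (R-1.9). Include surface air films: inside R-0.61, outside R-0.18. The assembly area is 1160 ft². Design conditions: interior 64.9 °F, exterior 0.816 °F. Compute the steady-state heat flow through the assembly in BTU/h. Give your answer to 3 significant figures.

1890 BTU/h

0.813/0.824 = 0.9867
9.45/0.265 = 35.66
R_total = 0.61 + 0.9867 + 35.66 + 1.9 + 0.18 = 39.34 ft²·°F·h/BTU
Q = A·ΔT/R = 1160 × (64.9 − 0.816) / 39.34 = 1890 BTU/h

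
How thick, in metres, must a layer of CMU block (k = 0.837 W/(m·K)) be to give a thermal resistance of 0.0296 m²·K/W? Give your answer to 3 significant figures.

L = R·k = 0.0296 × 0.837 = 0.02478 m

0.0248 m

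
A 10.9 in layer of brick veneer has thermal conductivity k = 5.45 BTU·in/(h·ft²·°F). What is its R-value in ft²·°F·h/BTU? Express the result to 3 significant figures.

R = L/k = 10.9/5.45 = 2 ft²·°F·h/BTU

2.00 ft²·°F·h/BTU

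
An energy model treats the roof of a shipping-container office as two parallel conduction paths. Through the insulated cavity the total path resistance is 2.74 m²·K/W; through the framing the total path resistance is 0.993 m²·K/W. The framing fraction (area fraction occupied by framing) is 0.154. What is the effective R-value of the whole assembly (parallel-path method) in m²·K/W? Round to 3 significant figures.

U_eff = 0.846/2.74 + 0.154/0.993 = 0.3088 + 0.1551 = 0.4638
R_eff = 1/U_eff = 2.156 m²·K/W

2.16 m²·K/W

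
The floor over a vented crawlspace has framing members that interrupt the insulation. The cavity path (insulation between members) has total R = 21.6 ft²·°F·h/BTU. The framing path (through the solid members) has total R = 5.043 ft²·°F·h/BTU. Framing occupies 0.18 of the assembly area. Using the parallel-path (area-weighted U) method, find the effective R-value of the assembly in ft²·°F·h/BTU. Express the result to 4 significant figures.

13.58 ft²·°F·h/BTU

U_eff = 0.82/21.6 + 0.18/5.043 = 0.037963 + 0.035693 = 0.073656
R_eff = 1/U_eff = 13.577 ft²·°F·h/BTU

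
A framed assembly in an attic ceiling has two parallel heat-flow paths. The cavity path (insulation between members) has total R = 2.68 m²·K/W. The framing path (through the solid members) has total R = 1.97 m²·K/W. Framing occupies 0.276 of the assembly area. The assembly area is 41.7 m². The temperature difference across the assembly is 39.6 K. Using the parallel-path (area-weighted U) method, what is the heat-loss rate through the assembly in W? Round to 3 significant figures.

U_eff = 0.724/2.68 + 0.276/1.97 = 0.2701 + 0.1401 = 0.4103
R_eff = 1/U_eff = 2.438 m²·K/W
Q = 41.7 × 39.6 / 2.438 = 677.5 W

677 W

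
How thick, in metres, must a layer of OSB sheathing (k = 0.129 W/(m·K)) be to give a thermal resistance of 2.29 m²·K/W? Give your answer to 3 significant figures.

L = R·k = 2.29 × 0.129 = 0.2954 m

0.295 m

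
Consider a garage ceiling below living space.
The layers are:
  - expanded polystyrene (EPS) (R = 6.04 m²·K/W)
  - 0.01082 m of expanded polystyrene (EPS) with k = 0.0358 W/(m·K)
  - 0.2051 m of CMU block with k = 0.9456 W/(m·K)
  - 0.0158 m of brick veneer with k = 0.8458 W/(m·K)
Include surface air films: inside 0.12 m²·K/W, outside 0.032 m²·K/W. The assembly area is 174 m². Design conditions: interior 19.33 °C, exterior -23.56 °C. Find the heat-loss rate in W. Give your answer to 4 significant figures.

0.01082/0.0358 = 0.30223
0.2051/0.9456 = 0.2169
0.0158/0.8458 = 0.018681
R_total = 0.12 + 6.04 + 0.30223 + 0.2169 + 0.018681 + 0.032 = 6.7298 m²·K/W
Q = A·ΔT/R = 174 × (19.33 − (-23.56)) / 6.7298 = 1108.9 W

1109 W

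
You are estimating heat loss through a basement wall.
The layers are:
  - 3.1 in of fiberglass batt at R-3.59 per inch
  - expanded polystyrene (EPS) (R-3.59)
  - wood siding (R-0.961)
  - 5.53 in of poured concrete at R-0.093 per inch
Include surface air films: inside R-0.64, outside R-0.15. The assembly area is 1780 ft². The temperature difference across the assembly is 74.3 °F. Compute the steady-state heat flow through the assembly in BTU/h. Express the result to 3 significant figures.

3.1 × 3.59 = 11.13
5.53 × 0.093 = 0.5143
R_total = 0.64 + 11.13 + 3.59 + 0.961 + 0.5143 + 0.15 = 16.98 ft²·°F·h/BTU
Q = A·ΔT/R = 1780 × 74.3 / 16.98 = 7787 BTU/h

7790 BTU/h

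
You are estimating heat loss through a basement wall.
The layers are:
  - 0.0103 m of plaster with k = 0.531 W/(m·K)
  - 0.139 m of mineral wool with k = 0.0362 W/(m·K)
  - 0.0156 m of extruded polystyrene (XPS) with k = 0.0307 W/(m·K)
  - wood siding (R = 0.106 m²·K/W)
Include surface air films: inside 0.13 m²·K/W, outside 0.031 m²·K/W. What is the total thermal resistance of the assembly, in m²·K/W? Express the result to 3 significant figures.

0.0103/0.531 = 0.0194
0.139/0.0362 = 3.84
0.0156/0.0307 = 0.5081
R_total = 0.13 + 0.0194 + 3.84 + 0.5081 + 0.106 + 0.031 = 4.634 m²·K/W

4.63 m²·K/W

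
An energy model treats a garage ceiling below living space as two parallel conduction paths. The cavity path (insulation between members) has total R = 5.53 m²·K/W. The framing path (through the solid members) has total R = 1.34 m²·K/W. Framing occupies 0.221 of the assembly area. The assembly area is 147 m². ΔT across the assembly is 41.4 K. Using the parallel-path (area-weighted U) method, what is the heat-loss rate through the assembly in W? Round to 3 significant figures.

1860 W

U_eff = 0.779/5.53 + 0.221/1.34 = 0.1409 + 0.1649 = 0.3058
R_eff = 1/U_eff = 3.27 m²·K/W
Q = 147 × 41.4 / 3.27 = 1861 W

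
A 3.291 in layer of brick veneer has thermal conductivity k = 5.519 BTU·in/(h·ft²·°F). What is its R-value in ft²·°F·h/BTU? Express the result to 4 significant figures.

R = L/k = 3.291/5.519 = 0.5963 ft²·°F·h/BTU

0.5963 ft²·°F·h/BTU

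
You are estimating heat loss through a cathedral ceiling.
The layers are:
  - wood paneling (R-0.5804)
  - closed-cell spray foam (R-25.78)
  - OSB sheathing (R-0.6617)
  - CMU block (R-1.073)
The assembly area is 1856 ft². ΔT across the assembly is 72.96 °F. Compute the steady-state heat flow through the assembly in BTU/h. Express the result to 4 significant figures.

4820 BTU/h

R_total = 0.5804 + 25.78 + 0.6617 + 1.073 = 28.095 ft²·°F·h/BTU
Q = A·ΔT/R = 1856 × 72.96 / 28.095 = 4819.8 BTU/h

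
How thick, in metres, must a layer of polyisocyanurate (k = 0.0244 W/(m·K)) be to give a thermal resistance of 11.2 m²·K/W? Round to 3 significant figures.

0.273 m

L = R·k = 11.2 × 0.0244 = 0.2733 m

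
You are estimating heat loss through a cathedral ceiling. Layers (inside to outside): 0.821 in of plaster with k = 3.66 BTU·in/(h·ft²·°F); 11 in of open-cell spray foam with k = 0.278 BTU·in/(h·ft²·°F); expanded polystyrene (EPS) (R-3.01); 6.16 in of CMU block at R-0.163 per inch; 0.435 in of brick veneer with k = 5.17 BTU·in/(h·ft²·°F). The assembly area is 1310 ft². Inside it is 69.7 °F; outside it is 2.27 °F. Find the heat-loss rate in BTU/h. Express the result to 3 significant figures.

0.821/3.66 = 0.2243
11/0.278 = 39.57
6.16 × 0.163 = 1.004
0.435/5.17 = 0.08414
R_total = 0.2243 + 39.57 + 3.01 + 1.004 + 0.08414 = 43.89 ft²·°F·h/BTU
Q = A·ΔT/R = 1310 × (69.7 − 2.27) / 43.89 = 2013 BTU/h

2010 BTU/h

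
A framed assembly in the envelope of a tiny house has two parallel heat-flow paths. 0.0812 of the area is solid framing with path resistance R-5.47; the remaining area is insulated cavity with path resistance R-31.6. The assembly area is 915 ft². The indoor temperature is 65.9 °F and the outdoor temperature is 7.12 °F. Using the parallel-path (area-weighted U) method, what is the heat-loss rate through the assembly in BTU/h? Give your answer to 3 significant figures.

2360 BTU/h

U_eff = 0.9188/31.6 + 0.0812/5.47 = 0.02908 + 0.01484 = 0.04392
R_eff = 1/U_eff = 22.77 ft²·°F·h/BTU
Q = 915 × (65.9 − 7.12) / 22.77 = 2362 BTU/h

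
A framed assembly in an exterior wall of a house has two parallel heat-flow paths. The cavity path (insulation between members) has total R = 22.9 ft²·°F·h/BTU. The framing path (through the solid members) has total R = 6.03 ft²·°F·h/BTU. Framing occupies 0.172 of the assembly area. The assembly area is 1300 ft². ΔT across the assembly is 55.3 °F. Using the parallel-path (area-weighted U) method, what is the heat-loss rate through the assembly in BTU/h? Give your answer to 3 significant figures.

4650 BTU/h

U_eff = 0.828/22.9 + 0.172/6.03 = 0.03616 + 0.02852 = 0.06468
R_eff = 1/U_eff = 15.46 ft²·°F·h/BTU
Q = 1300 × 55.3 / 15.46 = 4650 BTU/h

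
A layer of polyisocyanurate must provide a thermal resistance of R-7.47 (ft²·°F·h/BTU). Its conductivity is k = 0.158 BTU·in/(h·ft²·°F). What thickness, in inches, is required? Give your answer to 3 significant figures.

L = R × k = 7.47 × 0.158 = 1.18 in

1.18 in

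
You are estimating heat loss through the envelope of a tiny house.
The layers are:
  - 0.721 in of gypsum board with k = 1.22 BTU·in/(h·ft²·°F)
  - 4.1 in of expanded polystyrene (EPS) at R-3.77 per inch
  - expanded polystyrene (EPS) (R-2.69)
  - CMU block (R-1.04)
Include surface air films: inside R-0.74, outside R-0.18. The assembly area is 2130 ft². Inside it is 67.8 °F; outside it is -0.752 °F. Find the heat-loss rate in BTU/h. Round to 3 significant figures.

7050 BTU/h

0.721/1.22 = 0.591
4.1 × 3.77 = 15.46
R_total = 0.74 + 0.591 + 15.46 + 2.69 + 1.04 + 0.18 = 20.7 ft²·°F·h/BTU
Q = A·ΔT/R = 2130 × (67.8 − (-0.752)) / 20.7 = 7055 BTU/h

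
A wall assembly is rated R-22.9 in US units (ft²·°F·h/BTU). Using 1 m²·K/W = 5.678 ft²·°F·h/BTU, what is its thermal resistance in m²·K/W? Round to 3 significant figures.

4.03 m²·K/W

R_SI = 22.9/5.678 = 4.033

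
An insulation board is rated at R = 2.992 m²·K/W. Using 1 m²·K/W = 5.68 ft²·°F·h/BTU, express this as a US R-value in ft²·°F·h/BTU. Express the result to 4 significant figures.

16.99 ft²·°F·h/BTU

R_US = 2.992 × 5.68 = 16.995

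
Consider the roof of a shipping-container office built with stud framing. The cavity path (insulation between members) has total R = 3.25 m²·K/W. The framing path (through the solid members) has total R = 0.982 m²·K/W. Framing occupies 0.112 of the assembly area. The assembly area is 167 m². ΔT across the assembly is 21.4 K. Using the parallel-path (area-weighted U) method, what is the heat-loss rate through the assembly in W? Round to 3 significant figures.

1380 W

U_eff = 0.888/3.25 + 0.112/0.982 = 0.2732 + 0.1141 = 0.3873
R_eff = 1/U_eff = 2.582 m²·K/W
Q = 167 × 21.4 / 2.582 = 1384 W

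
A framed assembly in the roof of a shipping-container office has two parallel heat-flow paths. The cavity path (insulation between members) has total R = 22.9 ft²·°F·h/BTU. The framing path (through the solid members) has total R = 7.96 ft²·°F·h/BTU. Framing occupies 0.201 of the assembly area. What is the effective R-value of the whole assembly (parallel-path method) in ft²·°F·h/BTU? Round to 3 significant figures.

16.6 ft²·°F·h/BTU

U_eff = 0.799/22.9 + 0.201/7.96 = 0.03489 + 0.02525 = 0.06014
R_eff = 1/U_eff = 16.63 ft²·°F·h/BTU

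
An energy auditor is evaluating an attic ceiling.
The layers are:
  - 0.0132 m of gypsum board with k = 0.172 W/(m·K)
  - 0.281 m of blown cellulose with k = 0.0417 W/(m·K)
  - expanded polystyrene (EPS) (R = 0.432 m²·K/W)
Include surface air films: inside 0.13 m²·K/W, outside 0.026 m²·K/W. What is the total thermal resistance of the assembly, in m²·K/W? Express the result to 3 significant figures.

0.0132/0.172 = 0.07674
0.281/0.0417 = 6.739
R_total = 0.13 + 0.07674 + 6.739 + 0.432 + 0.026 = 7.403 m²·K/W

7.40 m²·K/W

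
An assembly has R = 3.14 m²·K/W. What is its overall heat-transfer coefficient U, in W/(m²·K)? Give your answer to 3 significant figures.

U = 1/R = 1/3.14 = 0.3185

0.318 W/(m²·K)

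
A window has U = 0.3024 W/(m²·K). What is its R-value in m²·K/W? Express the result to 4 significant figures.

R = 1/U = 1/0.3024 = 3.3069

3.307 m²·K/W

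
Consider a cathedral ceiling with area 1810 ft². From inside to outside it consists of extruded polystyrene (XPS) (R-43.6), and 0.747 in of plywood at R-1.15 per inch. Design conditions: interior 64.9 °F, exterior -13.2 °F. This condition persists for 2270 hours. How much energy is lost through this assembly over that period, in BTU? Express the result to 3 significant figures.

7220000 BTU

0.747 × 1.15 = 0.859
R_total = 43.6 + 0.859 = 44.46 ft²·°F·h/BTU
Q = 1810 × (64.9 − (-13.2)) / 44.46 = 3180 BTU/h
E = 3180 × 2270 = 7218000 BTU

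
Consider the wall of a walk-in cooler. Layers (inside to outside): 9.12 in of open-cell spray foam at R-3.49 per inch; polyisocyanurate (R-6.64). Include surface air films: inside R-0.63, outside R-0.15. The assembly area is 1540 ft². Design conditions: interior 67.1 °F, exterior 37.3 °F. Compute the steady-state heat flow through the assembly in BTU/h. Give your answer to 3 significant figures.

1170 BTU/h

9.12 × 3.49 = 31.83
R_total = 0.63 + 31.83 + 6.64 + 0.15 = 39.25 ft²·°F·h/BTU
Q = A·ΔT/R = 1540 × (67.1 − 37.3) / 39.25 = 1169 BTU/h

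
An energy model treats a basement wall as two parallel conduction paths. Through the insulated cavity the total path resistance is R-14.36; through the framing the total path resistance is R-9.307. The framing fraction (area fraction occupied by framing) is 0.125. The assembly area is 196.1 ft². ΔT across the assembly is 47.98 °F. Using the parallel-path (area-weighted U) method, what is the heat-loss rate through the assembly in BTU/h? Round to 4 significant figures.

699.7 BTU/h

U_eff = 0.875/14.36 + 0.125/9.307 = 0.060933 + 0.013431 = 0.074364
R_eff = 1/U_eff = 13.447 ft²·°F·h/BTU
Q = 196.1 × 47.98 / 13.447 = 699.68 BTU/h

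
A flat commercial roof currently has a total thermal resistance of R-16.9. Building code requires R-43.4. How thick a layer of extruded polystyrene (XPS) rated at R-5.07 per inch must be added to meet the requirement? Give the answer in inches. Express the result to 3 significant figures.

5.23 in

ΔR = 43.4 − 16.9 = 26.5 ft²·°F·h/BTU
L = ΔR / (R/in) = 26.5/5.07 = 5.227 in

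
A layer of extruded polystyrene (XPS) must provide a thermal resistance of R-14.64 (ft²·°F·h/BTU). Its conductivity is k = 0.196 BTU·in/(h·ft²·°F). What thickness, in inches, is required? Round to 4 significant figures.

2.869 in

L = R × k = 14.64 × 0.196 = 2.8694 in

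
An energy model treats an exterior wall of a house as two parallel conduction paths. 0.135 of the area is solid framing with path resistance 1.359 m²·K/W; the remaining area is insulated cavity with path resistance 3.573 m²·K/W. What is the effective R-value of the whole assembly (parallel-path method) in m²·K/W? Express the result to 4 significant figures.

2.929 m²·K/W

U_eff = 0.865/3.573 + 0.135/1.359 = 0.24209 + 0.099338 = 0.34143
R_eff = 1/U_eff = 2.9288 m²·K/W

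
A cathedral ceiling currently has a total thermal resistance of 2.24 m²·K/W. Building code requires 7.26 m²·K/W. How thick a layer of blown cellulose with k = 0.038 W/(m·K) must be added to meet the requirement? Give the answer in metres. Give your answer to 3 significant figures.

ΔR = 7.26 − 2.24 = 5.02 m²·K/W
L = ΔR × k = 5.02 × 0.038 = 0.1908 m

0.191 m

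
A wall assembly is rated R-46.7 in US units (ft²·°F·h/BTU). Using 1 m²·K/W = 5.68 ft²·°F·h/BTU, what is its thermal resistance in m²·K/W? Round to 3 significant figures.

8.22 m²·K/W

R_SI = 46.7/5.68 = 8.222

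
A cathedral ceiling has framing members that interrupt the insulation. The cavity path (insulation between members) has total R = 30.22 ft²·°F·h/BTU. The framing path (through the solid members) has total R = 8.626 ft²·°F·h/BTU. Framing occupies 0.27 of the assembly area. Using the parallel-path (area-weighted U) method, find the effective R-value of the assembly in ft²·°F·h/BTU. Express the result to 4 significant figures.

U_eff = 0.73/30.22 + 0.27/8.626 = 0.024156 + 0.031301 = 0.055457
R_eff = 1/U_eff = 18.032 ft²·°F·h/BTU

18.03 ft²·°F·h/BTU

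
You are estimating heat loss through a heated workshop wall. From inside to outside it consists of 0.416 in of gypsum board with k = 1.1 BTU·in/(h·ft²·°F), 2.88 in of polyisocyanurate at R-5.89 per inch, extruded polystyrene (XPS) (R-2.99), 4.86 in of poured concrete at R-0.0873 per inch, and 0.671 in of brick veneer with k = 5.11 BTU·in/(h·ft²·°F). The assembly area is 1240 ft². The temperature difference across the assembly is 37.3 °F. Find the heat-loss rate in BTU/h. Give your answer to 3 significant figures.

0.416/1.1 = 0.3782
2.88 × 5.89 = 16.96
4.86 × 0.0873 = 0.4243
0.671/5.11 = 0.1313
R_total = 0.3782 + 16.96 + 2.99 + 0.4243 + 0.1313 = 20.89 ft²·°F·h/BTU
Q = A·ΔT/R = 1240 × 37.3 / 20.89 = 2214 BTU/h

2210 BTU/h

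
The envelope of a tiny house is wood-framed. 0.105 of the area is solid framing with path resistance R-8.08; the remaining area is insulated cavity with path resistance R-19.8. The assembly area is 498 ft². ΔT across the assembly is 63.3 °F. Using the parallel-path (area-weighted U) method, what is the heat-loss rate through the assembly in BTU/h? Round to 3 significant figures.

U_eff = 0.895/19.8 + 0.105/8.08 = 0.0452 + 0.013 = 0.0582
R_eff = 1/U_eff = 17.18 ft²·°F·h/BTU
Q = 498 × 63.3 / 17.18 = 1835 BTU/h

1830 BTU/h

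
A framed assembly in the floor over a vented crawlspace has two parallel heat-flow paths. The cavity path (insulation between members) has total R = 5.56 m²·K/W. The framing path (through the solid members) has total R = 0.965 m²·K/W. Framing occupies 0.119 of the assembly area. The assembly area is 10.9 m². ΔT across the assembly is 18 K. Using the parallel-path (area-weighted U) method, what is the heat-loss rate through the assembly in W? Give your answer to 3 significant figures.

U_eff = 0.881/5.56 + 0.119/0.965 = 0.1585 + 0.1233 = 0.2818
R_eff = 1/U_eff = 3.549 m²·K/W
Q = 10.9 × 18 / 3.549 = 55.28 W

55.3 W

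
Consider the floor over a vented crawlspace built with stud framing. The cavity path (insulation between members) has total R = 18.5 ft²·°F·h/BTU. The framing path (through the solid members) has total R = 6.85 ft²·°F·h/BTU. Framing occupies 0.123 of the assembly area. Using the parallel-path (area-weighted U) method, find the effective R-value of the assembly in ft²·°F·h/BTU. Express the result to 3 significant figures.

U_eff = 0.877/18.5 + 0.123/6.85 = 0.04741 + 0.01796 = 0.06536
R_eff = 1/U_eff = 15.3 ft²·°F·h/BTU

15.3 ft²·°F·h/BTU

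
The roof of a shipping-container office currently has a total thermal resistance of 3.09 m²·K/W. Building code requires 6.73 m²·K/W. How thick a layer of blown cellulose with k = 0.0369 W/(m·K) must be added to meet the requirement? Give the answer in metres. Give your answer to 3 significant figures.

ΔR = 6.73 − 3.09 = 3.64 m²·K/W
L = ΔR × k = 3.64 × 0.0369 = 0.1343 m

0.134 m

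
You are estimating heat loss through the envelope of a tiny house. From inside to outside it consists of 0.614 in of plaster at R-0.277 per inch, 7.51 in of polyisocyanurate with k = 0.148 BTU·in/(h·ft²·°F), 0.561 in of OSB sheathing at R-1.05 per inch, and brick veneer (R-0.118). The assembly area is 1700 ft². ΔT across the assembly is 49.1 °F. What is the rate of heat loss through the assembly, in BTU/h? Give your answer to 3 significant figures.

1620 BTU/h

0.614 × 0.277 = 0.1701
7.51/0.148 = 50.74
0.561 × 1.05 = 0.5891
R_total = 0.1701 + 50.74 + 0.5891 + 0.118 = 51.62 ft²·°F·h/BTU
Q = A·ΔT/R = 1700 × 49.1 / 51.62 = 1617 BTU/h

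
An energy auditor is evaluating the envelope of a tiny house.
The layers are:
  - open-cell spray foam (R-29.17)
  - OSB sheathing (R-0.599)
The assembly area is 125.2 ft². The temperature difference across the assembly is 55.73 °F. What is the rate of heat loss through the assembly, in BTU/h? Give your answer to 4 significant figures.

R_total = 29.17 + 0.599 = 29.769 ft²·°F·h/BTU
Q = A·ΔT/R = 125.2 × 55.73 / 29.769 = 234.38 BTU/h

234.4 BTU/h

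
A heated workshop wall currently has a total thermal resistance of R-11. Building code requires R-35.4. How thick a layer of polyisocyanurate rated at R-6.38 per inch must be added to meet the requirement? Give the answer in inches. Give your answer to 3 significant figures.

3.82 in

ΔR = 35.4 − 11 = 24.4 ft²·°F·h/BTU
L = ΔR / (R/in) = 24.4/6.38 = 3.824 in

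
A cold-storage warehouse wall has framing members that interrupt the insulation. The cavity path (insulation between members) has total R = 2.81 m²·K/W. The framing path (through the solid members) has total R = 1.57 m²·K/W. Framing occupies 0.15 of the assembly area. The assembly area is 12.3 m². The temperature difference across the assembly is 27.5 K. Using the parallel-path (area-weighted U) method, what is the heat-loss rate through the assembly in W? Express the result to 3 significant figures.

U_eff = 0.85/2.81 + 0.15/1.57 = 0.3025 + 0.09554 = 0.398
R_eff = 1/U_eff = 2.512 m²·K/W
Q = 12.3 × 27.5 / 2.512 = 134.6 W

135 W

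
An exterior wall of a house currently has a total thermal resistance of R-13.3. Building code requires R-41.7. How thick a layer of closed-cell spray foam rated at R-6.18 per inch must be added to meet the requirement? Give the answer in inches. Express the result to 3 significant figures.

4.60 in

ΔR = 41.7 − 13.3 = 28.4 ft²·°F·h/BTU
L = ΔR / (R/in) = 28.4/6.18 = 4.595 in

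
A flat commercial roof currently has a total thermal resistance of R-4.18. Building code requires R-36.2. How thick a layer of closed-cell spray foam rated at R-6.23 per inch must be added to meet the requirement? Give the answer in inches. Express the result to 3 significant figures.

ΔR = 36.2 − 4.18 = 32.02 ft²·°F·h/BTU
L = ΔR / (R/in) = 32.02/6.23 = 5.14 in

5.14 in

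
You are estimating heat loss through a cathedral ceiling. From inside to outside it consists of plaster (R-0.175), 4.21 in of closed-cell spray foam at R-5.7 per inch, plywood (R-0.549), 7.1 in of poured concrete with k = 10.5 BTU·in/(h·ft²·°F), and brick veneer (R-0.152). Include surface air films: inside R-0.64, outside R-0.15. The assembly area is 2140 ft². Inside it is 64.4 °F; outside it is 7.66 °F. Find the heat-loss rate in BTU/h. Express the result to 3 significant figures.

4.21 × 5.7 = 24
7.1/10.5 = 0.6762
R_total = 0.64 + 0.175 + 24 + 0.549 + 0.6762 + 0.152 + 0.15 = 26.34 ft²·°F·h/BTU
Q = A·ΔT/R = 2140 × (64.4 − 7.66) / 26.34 = 4610 BTU/h

4610 BTU/h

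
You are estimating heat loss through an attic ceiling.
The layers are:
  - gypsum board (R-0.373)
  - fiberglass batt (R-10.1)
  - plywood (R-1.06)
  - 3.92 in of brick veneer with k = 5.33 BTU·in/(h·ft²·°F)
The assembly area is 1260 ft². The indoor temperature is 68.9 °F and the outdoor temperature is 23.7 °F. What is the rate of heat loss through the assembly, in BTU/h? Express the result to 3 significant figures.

4640 BTU/h

3.92/5.33 = 0.7355
R_total = 0.373 + 10.1 + 1.06 + 0.7355 = 12.27 ft²·°F·h/BTU
Q = A·ΔT/R = 1260 × (68.9 − 23.7) / 12.27 = 4642 BTU/h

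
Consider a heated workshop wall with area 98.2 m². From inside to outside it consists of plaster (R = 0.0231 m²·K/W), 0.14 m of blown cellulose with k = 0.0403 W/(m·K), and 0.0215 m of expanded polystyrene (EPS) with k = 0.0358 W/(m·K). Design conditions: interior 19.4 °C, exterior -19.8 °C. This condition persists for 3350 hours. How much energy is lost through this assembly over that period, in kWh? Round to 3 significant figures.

0.14/0.0403 = 3.474
0.0215/0.0358 = 0.6006
R_total = 0.0231 + 3.474 + 0.6006 = 4.098 m²·K/W
Q = 98.2 × (19.4 − (-19.8)) / 4.098 = 939.4 W
E = 939.4 W × 3350 h / 1000 = 3147 kWh

3150 kWh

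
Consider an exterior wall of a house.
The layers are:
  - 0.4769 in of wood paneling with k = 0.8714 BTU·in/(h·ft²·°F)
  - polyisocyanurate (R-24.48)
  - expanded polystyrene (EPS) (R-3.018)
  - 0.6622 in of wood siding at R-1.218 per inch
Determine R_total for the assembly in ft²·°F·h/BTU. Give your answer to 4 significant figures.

28.85 ft²·°F·h/BTU

0.4769/0.8714 = 0.54728
0.6622 × 1.218 = 0.80656
R_total = 0.54728 + 24.48 + 3.018 + 0.80656 = 28.852 ft²·°F·h/BTU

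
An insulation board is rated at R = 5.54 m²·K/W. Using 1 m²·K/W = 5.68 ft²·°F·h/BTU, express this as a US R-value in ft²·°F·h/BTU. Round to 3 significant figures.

31.5 ft²·°F·h/BTU

R_US = 5.54 × 5.68 = 31.47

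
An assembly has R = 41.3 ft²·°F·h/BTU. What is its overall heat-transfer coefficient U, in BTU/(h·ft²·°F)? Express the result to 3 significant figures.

0.0242 BTU/(h·ft²·°F)

U = 1/R = 1/41.3 = 0.02421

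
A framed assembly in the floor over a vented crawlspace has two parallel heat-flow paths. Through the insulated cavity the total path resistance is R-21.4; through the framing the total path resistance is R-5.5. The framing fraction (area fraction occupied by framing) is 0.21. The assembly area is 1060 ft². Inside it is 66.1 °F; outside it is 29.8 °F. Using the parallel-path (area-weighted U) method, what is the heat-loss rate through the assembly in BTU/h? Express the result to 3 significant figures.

U_eff = 0.79/21.4 + 0.21/5.5 = 0.03692 + 0.03818 = 0.0751
R_eff = 1/U_eff = 13.32 ft²·°F·h/BTU
Q = 1060 × (66.1 − 29.8) / 13.32 = 2890 BTU/h

2890 BTU/h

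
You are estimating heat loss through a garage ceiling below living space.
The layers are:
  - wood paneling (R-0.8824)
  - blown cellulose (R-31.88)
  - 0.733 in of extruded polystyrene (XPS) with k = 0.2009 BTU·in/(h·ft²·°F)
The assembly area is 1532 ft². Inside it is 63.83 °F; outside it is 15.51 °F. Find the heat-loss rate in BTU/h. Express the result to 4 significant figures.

2033 BTU/h

0.733/0.2009 = 3.6486
R_total = 0.8824 + 31.88 + 3.6486 = 36.411 ft²·°F·h/BTU
Q = A·ΔT/R = 1532 × (63.83 − 15.51) / 36.411 = 2033.1 BTU/h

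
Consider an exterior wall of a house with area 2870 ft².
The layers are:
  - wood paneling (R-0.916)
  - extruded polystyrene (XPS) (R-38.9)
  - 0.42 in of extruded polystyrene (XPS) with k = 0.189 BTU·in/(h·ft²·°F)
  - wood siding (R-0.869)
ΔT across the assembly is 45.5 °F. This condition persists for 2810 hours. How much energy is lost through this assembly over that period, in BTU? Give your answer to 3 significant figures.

0.42/0.189 = 2.222
R_total = 0.916 + 38.9 + 2.222 + 0.869 = 42.91 ft²·°F·h/BTU
Q = 2870 × 45.5 / 42.91 = 3043 BTU/h
E = 3043 × 2810 = 8552000 BTU

8550000 BTU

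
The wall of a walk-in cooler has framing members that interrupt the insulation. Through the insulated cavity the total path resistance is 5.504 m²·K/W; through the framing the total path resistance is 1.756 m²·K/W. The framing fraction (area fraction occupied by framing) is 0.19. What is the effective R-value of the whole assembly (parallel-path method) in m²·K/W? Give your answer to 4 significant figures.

U_eff = 0.81/5.504 + 0.19/1.756 = 0.14717 + 0.1082 = 0.25537
R_eff = 1/U_eff = 3.9159 m²·K/W

3.916 m²·K/W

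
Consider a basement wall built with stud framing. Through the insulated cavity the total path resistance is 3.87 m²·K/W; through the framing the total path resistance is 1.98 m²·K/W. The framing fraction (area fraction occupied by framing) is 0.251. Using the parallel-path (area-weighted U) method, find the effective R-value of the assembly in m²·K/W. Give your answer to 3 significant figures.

U_eff = 0.749/3.87 + 0.251/1.98 = 0.1935 + 0.1268 = 0.3203
R_eff = 1/U_eff = 3.122 m²·K/W

3.12 m²·K/W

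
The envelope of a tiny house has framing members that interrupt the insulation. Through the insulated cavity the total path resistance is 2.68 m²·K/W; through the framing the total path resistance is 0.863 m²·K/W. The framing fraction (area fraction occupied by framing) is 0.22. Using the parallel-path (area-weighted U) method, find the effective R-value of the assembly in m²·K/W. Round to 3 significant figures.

1.83 m²·K/W

U_eff = 0.78/2.68 + 0.22/0.863 = 0.291 + 0.2549 = 0.546
R_eff = 1/U_eff = 1.832 m²·K/W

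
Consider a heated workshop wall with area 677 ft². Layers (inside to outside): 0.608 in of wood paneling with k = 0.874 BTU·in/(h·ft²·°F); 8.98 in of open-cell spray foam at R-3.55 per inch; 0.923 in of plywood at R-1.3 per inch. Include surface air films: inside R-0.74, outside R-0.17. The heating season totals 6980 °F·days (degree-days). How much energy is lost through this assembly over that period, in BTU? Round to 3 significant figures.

0.608/0.874 = 0.6957
8.98 × 3.55 = 31.88
0.923 × 1.3 = 1.2
R_total = 0.74 + 0.6957 + 31.88 + 1.2 + 0.17 = 34.68 ft²·°F·h/BTU
E = A × HDD × 24 / R = 677 × 6980 × 24 / 34.68 = 3270000 BTU

3270000 BTU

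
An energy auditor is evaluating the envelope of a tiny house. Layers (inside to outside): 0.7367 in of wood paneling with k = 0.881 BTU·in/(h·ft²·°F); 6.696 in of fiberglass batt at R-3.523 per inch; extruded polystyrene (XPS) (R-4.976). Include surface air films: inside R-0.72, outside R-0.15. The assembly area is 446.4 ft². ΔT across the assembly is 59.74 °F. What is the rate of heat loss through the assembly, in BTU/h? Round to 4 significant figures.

0.7367/0.881 = 0.83621
6.696 × 3.523 = 23.59
R_total = 0.72 + 0.83621 + 23.59 + 4.976 + 0.15 = 30.272 ft²·°F·h/BTU
Q = A·ΔT/R = 446.4 × 59.74 / 30.272 = 880.94 BTU/h

880.9 BTU/h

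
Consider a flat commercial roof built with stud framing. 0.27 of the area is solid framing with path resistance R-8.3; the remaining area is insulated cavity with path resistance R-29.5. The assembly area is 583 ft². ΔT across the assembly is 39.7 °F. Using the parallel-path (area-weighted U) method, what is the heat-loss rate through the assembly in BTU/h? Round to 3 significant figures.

1330 BTU/h

U_eff = 0.73/29.5 + 0.27/8.3 = 0.02475 + 0.03253 = 0.05728
R_eff = 1/U_eff = 17.46 ft²·°F·h/BTU
Q = 583 × 39.7 / 17.46 = 1326 BTU/h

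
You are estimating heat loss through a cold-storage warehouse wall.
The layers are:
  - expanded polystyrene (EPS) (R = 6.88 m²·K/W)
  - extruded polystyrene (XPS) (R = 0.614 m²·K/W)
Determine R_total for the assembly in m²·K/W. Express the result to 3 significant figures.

R_total = 6.88 + 0.614 = 7.494 m²·K/W

7.49 m²·K/W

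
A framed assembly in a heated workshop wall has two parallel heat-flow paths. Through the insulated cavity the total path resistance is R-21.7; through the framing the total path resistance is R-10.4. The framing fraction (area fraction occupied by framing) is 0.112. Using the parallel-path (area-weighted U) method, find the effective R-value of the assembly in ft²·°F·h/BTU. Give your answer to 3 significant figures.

U_eff = 0.888/21.7 + 0.112/10.4 = 0.04092 + 0.01077 = 0.05169
R_eff = 1/U_eff = 19.35 ft²·°F·h/BTU

19.3 ft²·°F·h/BTU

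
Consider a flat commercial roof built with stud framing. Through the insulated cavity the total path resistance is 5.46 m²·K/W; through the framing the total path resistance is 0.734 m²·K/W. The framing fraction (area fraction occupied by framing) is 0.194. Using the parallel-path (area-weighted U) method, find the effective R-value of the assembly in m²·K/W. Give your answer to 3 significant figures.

U_eff = 0.806/5.46 + 0.194/0.734 = 0.1476 + 0.2643 = 0.4119
R_eff = 1/U_eff = 2.428 m²·K/W

2.43 m²·K/W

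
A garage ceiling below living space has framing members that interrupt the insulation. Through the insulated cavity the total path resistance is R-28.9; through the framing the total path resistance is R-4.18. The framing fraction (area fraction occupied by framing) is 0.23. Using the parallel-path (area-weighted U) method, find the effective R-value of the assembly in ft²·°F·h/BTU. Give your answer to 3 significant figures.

U_eff = 0.77/28.9 + 0.23/4.18 = 0.02664 + 0.05502 = 0.08167
R_eff = 1/U_eff = 12.24 ft²·°F·h/BTU

12.2 ft²·°F·h/BTU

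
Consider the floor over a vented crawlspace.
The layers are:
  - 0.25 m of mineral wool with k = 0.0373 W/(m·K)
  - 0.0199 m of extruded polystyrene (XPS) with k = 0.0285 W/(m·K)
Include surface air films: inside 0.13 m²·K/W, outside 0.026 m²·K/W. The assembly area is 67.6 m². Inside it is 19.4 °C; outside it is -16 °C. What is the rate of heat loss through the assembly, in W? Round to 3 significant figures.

317 W

0.25/0.0373 = 6.702
0.0199/0.0285 = 0.6982
R_total = 0.13 + 6.702 + 0.6982 + 0.026 = 7.557 m²·K/W
Q = A·ΔT/R = 67.6 × (19.4 − (-16)) / 7.557 = 316.7 W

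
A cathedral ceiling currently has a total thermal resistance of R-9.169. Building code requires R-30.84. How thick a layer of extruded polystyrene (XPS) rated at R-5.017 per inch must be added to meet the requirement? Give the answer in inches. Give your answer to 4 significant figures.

ΔR = 30.84 − 9.169 = 21.671 ft²·°F·h/BTU
L = ΔR / (R/in) = 21.671/5.017 = 4.3195 in

4.320 in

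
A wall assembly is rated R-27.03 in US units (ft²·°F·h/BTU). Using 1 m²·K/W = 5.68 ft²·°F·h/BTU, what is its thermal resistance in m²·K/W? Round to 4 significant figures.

R_SI = 27.03/5.68 = 4.7588

4.759 m²·K/W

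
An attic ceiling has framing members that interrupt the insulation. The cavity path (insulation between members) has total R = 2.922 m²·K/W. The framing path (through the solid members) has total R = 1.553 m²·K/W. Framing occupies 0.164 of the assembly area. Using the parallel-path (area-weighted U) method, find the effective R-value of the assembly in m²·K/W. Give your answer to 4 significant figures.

2.553 m²·K/W

U_eff = 0.836/2.922 + 0.164/1.553 = 0.28611 + 0.1056 = 0.39171
R_eff = 1/U_eff = 2.5529 m²·K/W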